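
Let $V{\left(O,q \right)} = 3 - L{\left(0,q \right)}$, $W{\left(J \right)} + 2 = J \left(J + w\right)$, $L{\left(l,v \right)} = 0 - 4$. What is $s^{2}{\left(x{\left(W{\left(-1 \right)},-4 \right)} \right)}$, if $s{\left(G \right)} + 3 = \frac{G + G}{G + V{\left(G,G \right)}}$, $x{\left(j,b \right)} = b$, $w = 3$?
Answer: $\frac{289}{9} \approx 32.111$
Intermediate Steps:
$L{\left(l,v \right)} = -4$ ($L{\left(l,v \right)} = 0 - 4 = -4$)
$W{\left(J \right)} = -2 + J \left(3 + J\right)$ ($W{\left(J \right)} = -2 + J \left(J + 3\right) = -2 + J \left(3 + J\right)$)
$V{\left(O,q \right)} = 7$ ($V{\left(O,q \right)} = 3 - -4 = 3 + 4 = 7$)
$s{\left(G \right)} = -3 + \frac{2 G}{7 + G}$ ($s{\left(G \right)} = -3 + \frac{G + G}{G + 7} = -3 + \frac{2 G}{7 + G}$)
$s^{2}{\left(x{\left(W{\left(-1 \right)},-4 \right)} \right)} = \left(\frac{-21 - -4}{7 - 4}\right)^{2} = \left(\frac{-21 + 4}{3}\right)^{2} = \left(\frac{1}{3} \left(-17\right)\right)^{2} = \left(- \frac{17}{3}\right)^{2} = \frac{289}{9}$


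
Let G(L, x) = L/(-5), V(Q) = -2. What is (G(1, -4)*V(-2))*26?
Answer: 52/5 ≈ 10.400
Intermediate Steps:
G(L, x) = -L/5 (G(L, x) = L*(-⅕) = -L/5)
(G(1, -4)*V(-2))*26 = (-⅕*1*(-2))*26 = -⅕*(-2)*26 = (⅖)*26 = 52/5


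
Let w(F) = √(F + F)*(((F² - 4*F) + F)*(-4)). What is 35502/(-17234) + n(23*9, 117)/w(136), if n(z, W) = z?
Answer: -17751/8617 - 207*√17/4919936 ≈ -2.0602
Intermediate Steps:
w(F) = √2*√F*(-4*F² + 12*F) (w(F) = √(2*F)*((F² - 3*F)*(-4)) = (√2*√F)*(-4*F² + 12*F) = √2*√F*(-4*F² + 12*F))
35502/(-17234) + n(23*9, 117)/w(136) = 35502/(-17234) + (23*9)/((4*√2*136^(3/2)*(3 - 1*136))) = 35502*(-1/17234) + 207/((4*√2*(272*√34)*(3 - 136))) = -17751/8617 + 207/((4*√2*(272*√34)*(-133))) = -17751/8617 + 207/((-289408*√17)) = -17751/8617 + 207*(-√17/4919936) = -17751/8617 - 207*√17/4919936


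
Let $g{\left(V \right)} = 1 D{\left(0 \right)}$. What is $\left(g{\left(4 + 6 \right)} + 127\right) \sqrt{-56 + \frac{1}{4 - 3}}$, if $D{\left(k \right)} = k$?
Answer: $127 i \sqrt{55} \approx 941.86 i$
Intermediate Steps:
$g{\left(V \right)} = 0$ ($g{\left(V \right)} = 1 \cdot 0 = 0$)
$\left(g{\left(4 + 6 \right)} + 127\right) \sqrt{-56 + \frac{1}{4 - 3}} = \left(0 + 127\right) \sqrt{-56 + \frac{1}{4 - 3}} = 127 \sqrt{-56 + 1^{-1}} = 127 \sqrt{-56 + 1} = 127 \sqrt{-55} = 127 i \sqrt{55}$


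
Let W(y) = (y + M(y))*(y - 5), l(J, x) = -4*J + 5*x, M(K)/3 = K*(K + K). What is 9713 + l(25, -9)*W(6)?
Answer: -22477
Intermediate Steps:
M(K) = 6*K**2 (M(K) = 3*(K*(K + K)) = 3*(K*(2*K)) = 3*(2*K**2) = 6*K**2)
W(y) = (-5 + y)*(y + 6*y**2) (W(y) = (y + 6*y**2)*(y - 5) = (y + 6*y**2)*(-5 + y) = (-5 + y)*(y + 6*y**2))
9713 + l(25, -9)*W(6) = 9713 + (-4*25 + 5*(-9))*(6*(-5 - 29*6 + 6*6**2)) = 9713 + (-100 - 45)*(6*(-5 - 174 + 6*36)) = 9713 - 870*(-5 - 174 + 216) = 9713 - 870*37 = 9713 - 145*222 = 9713 - 32190 = -22477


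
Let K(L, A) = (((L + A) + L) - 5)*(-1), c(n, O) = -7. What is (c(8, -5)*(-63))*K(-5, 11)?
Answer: 1764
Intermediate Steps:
K(L, A) = 5 - A - 2*L (K(L, A) = (((A + L) + L) - 5)*(-1) = ((A + 2*L) - 5)*(-1) = (-5 + A + 2*L)*(-1) = 5 - A - 2*L)
(c(8, -5)*(-63))*K(-5, 11) = (-7*(-63))*(5 - 1*11 - 2*(-5)) = 441*(5 - 11 + 10) = 441*4 = 1764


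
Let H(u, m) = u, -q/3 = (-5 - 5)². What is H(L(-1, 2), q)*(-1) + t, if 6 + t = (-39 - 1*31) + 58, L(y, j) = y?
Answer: -17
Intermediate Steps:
q = -300 (q = -3*(-5 - 5)² = -3*(-10)² = -3*100 = -300)
t = -18 (t = -6 + ((-39 - 1*31) + 58) = -6 + ((-39 - 31) + 58) = -6 + (-70 + 58) = -6 - 12 = -18)
H(L(-1, 2), q)*(-1) + t = -1*(-1) - 18 = 1 - 18 = -17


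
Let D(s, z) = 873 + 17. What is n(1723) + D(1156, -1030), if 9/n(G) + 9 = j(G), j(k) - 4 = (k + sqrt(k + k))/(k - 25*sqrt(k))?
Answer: (6118373 - 111025*sqrt(1723) - 890*sqrt(3446))/(6892 - sqrt(3446) - 125*sqrt(1723)) ≈ 886.25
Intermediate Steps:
D(s, z) = 890
j(k) = 4 + (k + sqrt(2)*sqrt(k))/(k - 25*sqrt(k)) (j(k) = 4 + (k + sqrt(k + k))/(k - 25*sqrt(k)) = 4 + (k + sqrt(2*k))/(k - 25*sqrt(k)) = 4 + (k + sqrt(2)*sqrt(k))/(k - 25*sqrt(k)))
n(G) = 9/(-9 + (-5*G + 100*sqrt(G) - sqrt(2)*sqrt(G))/(-G + 25*sqrt(G)))
n(1723) + D(1156, -1030) = 9*(1723 - 25*sqrt(1723))/(-4*1723 + 125*sqrt(1723) + sqrt(2)*sqrt(1723)) + 890 = 9*(1723 - 25*sqrt(1723))/(-6892 + 125*sqrt(1723) + sqrt(3446)) + 890 = 9*(1723 - 25*sqrt(1723))/(-6892 + sqrt(3446) + 125*sqrt(1723)) + 890 = 890 + 9*(1723 - 25*sqrt(1723))/(-6892 + sqrt(3446) + 125*sqrt(1723))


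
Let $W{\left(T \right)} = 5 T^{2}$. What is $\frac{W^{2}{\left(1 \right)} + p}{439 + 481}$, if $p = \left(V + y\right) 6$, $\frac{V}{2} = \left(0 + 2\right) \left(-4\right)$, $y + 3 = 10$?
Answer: $- \frac{29}{920} \approx -0.031522$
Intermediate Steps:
$y = 7$ ($y = -3 + 10 = 7$)
$V = -16$ ($V = 2 \left(0 + 2\right) \left(-4\right) = 2 \cdot 2 \left(-4\right) = 2 \left(-8\right) = -16$)
$p = -54$ ($p = \left(-16 + 7\right) 6 = \left(-9\right) 6 = -54$)
$\frac{W^{2}{\left(1 \right)} + p}{439 + 481} = \frac{\left(5 \cdot 1^{2}\right)^{2} - 54}{439 + 481} = \frac{\left(5 \cdot 1\right)^{2} - 54}{920} = \left(5^{2} - 54\right) \frac{1}{920} = \left(25 - 54\right) \frac{1}{920} = \left(-29\right) \frac{1}{920} = - \frac{29}{920}$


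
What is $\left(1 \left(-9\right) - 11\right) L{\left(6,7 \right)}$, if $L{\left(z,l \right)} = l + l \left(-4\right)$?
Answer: $420$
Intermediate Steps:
$L{\left(z,l \right)} = - 3 l$ ($L{\left(z,l \right)} = l - 4 l = - 3 l$)
$\left(1 \left(-9\right) - 11\right) L{\left(6,7 \right)} = \left(1 \left(-9\right) - 11\right) \left(\left(-3\right) 7\right) = \left(-9 - 11\right) \left(-21\right) = \left(-20\right) \left(-21\right) = 420$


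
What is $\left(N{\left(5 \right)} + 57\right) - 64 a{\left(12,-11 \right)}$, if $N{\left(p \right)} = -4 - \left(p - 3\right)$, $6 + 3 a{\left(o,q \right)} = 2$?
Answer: $\frac{409}{3} \approx 136.33$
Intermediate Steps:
$a{\left(o,q \right)} = - \frac{4}{3}$ ($a{\left(o,q \right)} = -2 + \frac{1}{3} \cdot 2 = -2 + \frac{2}{3} = - \frac{4}{3}$)
$N{\left(p \right)} = -1 - p$ ($N{\left(p \right)} = -4 - \left(p - 3\right) = -4 - \left(-3 + p\right) = -1 - p$)
$\left(N{\left(5 \right)} + 57\right) - 64 a{\left(12,-11 \right)} = \left(\left(-1 - 5\right) + 57\right) - - \frac{256}{3} = \left(\left(-1 - 5\right) + 57\right) + \frac{256}{3} = \left(-6 + 57\right) + \frac{256}{3} = 51 + \frac{256}{3} = \frac{409}{3}$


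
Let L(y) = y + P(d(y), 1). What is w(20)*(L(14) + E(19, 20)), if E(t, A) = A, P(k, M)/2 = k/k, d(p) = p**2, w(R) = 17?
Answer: 612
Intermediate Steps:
P(k, M) = 2 (P(k, M) = 2*(k/k) = 2*1 = 2)
L(y) = 2 + y (L(y) = y + 2 = 2 + y)
w(20)*(L(14) + E(19, 20)) = 17*((2 + 14) + 20) = 17*(16 + 20) = 17*36 = 612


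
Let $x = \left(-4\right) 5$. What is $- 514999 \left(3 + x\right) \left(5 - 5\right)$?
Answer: $0$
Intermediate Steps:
$x = -20$
$- 514999 \left(3 + x\right) \left(5 - 5\right) = - 514999 \left(3 - 20\right) \left(5 - 5\right) = - 514999 \left(\left(-17\right) 0\right) = \left(-514999\right) 0 = 0$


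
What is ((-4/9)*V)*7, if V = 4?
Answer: -112/9 ≈ -12.444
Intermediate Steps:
((-4/9)*V)*7 = (-4/9*4)*7 = (-4*1/9*4)*7 = -4/9*4*7 = -16/9*7 = -112/9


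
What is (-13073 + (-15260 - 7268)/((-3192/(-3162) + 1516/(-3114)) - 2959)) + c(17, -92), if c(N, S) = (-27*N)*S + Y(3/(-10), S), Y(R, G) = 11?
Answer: 70820292992730/2427546043 ≈ 29174.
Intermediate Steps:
c(N, S) = 11 - 27*N*S (c(N, S) = (-27*N)*S + 11 = -27*N*S + 11 = 11 - 27*N*S)
(-13073 + (-15260 - 7268)/((-3192/(-3162) + 1516/(-3114)) - 2959)) + c(17, -92) = (-13073 + (-15260 - 7268)/((-3192/(-3162) + 1516/(-3114)) - 2959)) + (11 - 27*17*(-92)) = (-13073 - 22528/((-3192*(-1/3162) + 1516*(-1/3114)) - 2959)) + (11 + 42228) = (-13073 - 22528/((532/527 - 758/1557) - 2959)) + 42239 = (-13073 - 22528/(428858/820539 - 2959)) + 42239 = (-13073 - 22528/(-2427546043/820539)) + 42239 = (-13073 - 22528*(-820539/2427546043)) + 42239 = (-13073 + 18485102592/2427546043) + 42239 = -31716824317547/2427546043 + 42239 = 70820292992730/2427546043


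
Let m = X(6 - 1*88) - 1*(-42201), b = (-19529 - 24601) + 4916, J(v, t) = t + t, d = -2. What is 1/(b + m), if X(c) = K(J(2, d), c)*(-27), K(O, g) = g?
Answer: 1/5201 ≈ 0.00019227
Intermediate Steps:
J(v, t) = 2*t
b = -39214 (b = -44130 + 4916 = -39214)
X(c) = -27*c (X(c) = c*(-27) = -27*c)
m = 44415 (m = -27*(6 - 1*88) - 1*(-42201) = -27*(6 - 88) + 42201 = -27*(-82) + 42201 = 2214 + 42201 = 44415)
1/(b + m) = 1/(-39214 + 44415) = 1/5201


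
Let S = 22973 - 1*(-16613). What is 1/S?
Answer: 1/39586 ≈ 2.5261e-5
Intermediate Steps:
S = 39586 (S = 22973 + 16613 = 39586)
1/S = 1/39586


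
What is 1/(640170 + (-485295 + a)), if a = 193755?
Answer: 1/348630 ≈ 2.8684e-6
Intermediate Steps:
1/(640170 + (-485295 + a)) = 1/(640170 + (-485295 + 193755)) = 1/(640170 - 291540) = 1/348630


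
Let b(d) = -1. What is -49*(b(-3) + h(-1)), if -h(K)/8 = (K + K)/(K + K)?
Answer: 441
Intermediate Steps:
h(K) = -8 (h(K) = -8*(K + K)/(K + K) = -8*2*K/(2*K) = -8*2*K*1/(2*K) = -8*1 = -8)
-49*(b(-3) + h(-1)) = -49*(-1 - 8) = -49*(-9) = 441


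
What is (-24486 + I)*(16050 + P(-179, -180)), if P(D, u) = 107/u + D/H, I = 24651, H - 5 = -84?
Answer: 2510802437/948 ≈ 2.6485e+6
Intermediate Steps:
H = -79 (H = 5 - 84 = -79)
P(D, u) = 107/u - D/79 (P(D, u) = 107/u + D/(-79) = 107/u + D*(-1/79) = 107/u - D/79)
(-24486 + I)*(16050 + P(-179, -180)) = (-24486 + 24651)*(16050 + (107/(-180) - 1/79*(-179))) = 165*(16050 + (107*(-1/180) + 179/79)) = 165*(16050 + (-107/180 + 179/79)) = 165*(16050 + 23767/14220) = 165*(228254767/14220) = 2510802437/948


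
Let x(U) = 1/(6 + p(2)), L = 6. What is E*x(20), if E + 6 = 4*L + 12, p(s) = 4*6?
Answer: 1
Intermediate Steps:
p(s) = 24
x(U) = 1/30 (x(U) = 1/(6 + 24) = 1/30)
E = 30 (E = -6 + (4*6 + 12) = -6 + (24 + 12) = -6 + 36 = 30)
E*x(20) = 30*(1/30) = 1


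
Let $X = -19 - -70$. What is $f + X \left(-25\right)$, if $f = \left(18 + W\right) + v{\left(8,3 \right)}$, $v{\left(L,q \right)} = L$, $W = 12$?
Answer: $-1237$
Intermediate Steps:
$f = 38$ ($f = \left(18 + 12\right) + 8 = 30 + 8 = 38$)
$X = 51$ ($X = -19 + 70 = 51$)
$f + X \left(-25\right) = 38 + 51 \left(-25\right) = 38 - 1275 = -1237$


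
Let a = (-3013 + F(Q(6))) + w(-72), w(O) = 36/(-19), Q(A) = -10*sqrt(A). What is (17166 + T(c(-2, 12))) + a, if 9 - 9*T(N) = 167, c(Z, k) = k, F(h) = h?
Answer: 2416837/171 - 10*sqrt(6) ≈ 14109.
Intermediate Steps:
w(O) = -36/19 (w(O) = 36*(-1/19) = -36/19)
T(N) = -158/9 (T(N) = 1 - 1/9*167 = 1 - 167/9 = -158/9)
a = -57283/19 - 10*sqrt(6) (a = (-3013 - 10*sqrt(6)) - 36/19 = -57283/19 - 10*sqrt(6) ≈ -3039.4)
(17166 + T(c(-2, 12))) + a = (17166 - 158/9) + (-57283/19 - 10*sqrt(6)) = 154336/9 + (-57283/19 - 10*sqrt(6)) = 2416837/171 - 10*sqrt(6)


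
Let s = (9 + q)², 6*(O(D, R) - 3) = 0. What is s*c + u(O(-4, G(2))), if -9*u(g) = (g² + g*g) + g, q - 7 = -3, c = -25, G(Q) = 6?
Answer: -12682/3 ≈ -4227.3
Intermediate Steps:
O(D, R) = 3 (O(D, R) = 3 + (⅙)*0 = 3 + 0 = 3)
q = 4 (q = 7 - 3 = 4)
u(g) = -2*g²/9 - g/9 (u(g) = -((g² + g*g) + g)/9 = -((g² + g²) + g)/9 = -(2*g² + g)/9 = -(g + 2*g²)/9 = -2*g²/9 - g/9)
s = 169 (s = (9 + 4)² = 13² = 169)
s*c + u(O(-4, G(2))) = 169*(-25) - ⅑*3*(1 + 2*3) = -4225 - ⅑*3*(1 + 6) = -4225 - ⅑*3*7 = -4225 - 7/3 = -12682/3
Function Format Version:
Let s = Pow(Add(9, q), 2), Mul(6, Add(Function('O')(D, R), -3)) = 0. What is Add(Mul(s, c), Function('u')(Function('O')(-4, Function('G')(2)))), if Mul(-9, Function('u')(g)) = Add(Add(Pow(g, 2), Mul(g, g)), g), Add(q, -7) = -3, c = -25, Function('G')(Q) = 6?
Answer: Rational(-12682, 3) ≈ -4227.3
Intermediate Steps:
Function('O')(D, R) = 3 (Function('O')(D, R) = Add(3, Mul(Rational(1, 6), 0)) = Add(3, 0) = 3)
q = 4 (q = Add(7, -3) = 4)
Function('u')(g) = Add(Mul(Rational(-2, 9), Pow(g, 2)), Mul(Rational(-1, 9), g)) (Function('u')(g) = Mul(Rational(-1, 9), Add(Add(Pow(g, 2), Mul(g, g)), g)) = Mul(Rational(-1, 9), Add(Add(Pow(g, 2), Pow(g, 2)), g)) = Mul(Rational(-1, 9), Add(Mul(2, Pow(g, 2)), g)) = Mul(Rational(-1, 9), Add(g, Mul(2, Pow(g, 2)))) = Add(Mul(Rational(-2, 9), Pow(g, 2)), Mul(Rational(-1, 9), g)))
s = 169 (s = Pow(Add(9, 4), 2) = Pow(13, 2) = 169)
Add(Mul(s, c), Function('u')(Function('O')(-4, Function('G')(2)))) = Add(Mul(169, -25), Mul(Rational(-1, 9), 3, Add(1, Mul(2, 3)))) = Add(-4225, Mul(Rational(-1, 9), 3, Add(1, 6))) = Add(-4225, Mul(Rational(-1, 9), 3, 7)) = Add(-4225, Rational(-7, 3)) = Rational(-12682, 3)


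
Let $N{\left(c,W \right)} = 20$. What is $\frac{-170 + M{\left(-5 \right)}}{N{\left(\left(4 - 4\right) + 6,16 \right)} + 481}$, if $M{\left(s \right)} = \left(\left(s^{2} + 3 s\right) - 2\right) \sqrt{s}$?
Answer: $- \frac{170}{501} + \frac{8 i \sqrt{5}}{501} \approx -0.33932 + 0.035706 i$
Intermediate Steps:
$M{\left(s \right)} = \sqrt{s} \left(-2 + s^{2} + 3 s\right)$ ($M{\left(s \right)} = \left(-2 + s^{2} + 3 s\right) \sqrt{s} = \sqrt{s} \left(-2 + s^{2} + 3 s\right)$)
$\frac{-170 + M{\left(-5 \right)}}{N{\left(\left(4 - 4\right) + 6,16 \right)} + 481} = \frac{-170 + \sqrt{-5} \left(-2 + \left(-5\right)^{2} + 3 \left(-5\right)\right)}{20 + 481} = \frac{-170 + i \sqrt{5} \left(-2 + 25 - 15\right)}{501} = \left(-170 + i \sqrt{5} \cdot 8\right) \frac{1}{501} = \left(-170 + 8 i \sqrt{5}\right) \frac{1}{501} = - \frac{170}{501} + \frac{8 i \sqrt{5}}{501}$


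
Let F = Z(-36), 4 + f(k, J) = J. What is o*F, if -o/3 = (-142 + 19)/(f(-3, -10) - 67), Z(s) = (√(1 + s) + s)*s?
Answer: -5904 + 164*I*√35 ≈ -5904.0 + 970.24*I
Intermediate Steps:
Z(s) = s*(s + √(1 + s)) (Z(s) = (s + √(1 + s))*s = s*(s + √(1 + s)))
f(k, J) = -4 + J
F = 1296 - 36*I*√35 (F = -36*(-36 + √(1 - 36)) = -36*(-36 + √(-35)) = -36*(-36 + I*√35) = 1296 - 36*I*√35 ≈ 1296.0 - 212.98*I)
o = -41/9 (o = -3*(-142 + 19)/((-4 - 10) - 67) = -(-369)/(-14 - 67) = -(-369)/(-81) = -(-369)*(-1)/81 = -3*41/27 = -41/9 ≈ -4.5556)
o*F = -41*(1296 - 36*I*√35)/9 = -5904 + 164*I*√35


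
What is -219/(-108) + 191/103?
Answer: 14395/3708 ≈ 3.8821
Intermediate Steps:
-219/(-108) + 191/103 = -219*(-1/108) + 191*(1/103) = 73/36 + 191/103 = 14395/3708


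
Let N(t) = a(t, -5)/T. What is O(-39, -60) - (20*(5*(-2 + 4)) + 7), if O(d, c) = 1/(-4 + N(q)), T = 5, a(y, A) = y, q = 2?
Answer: -3731/18 ≈ -207.28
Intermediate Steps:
N(t) = t/5
O(d, c) = -5/18 (O(d, c) = 1/(-4 + (⅕)*2) = 1/(-4 + ⅖) = 1/(-18/5) = -5/18)
O(-39, -60) - (20*(5*(-2 + 4)) + 7) = -5/18 - (20*(5*(-2 + 4)) + 7) = -5/18 - (20*(5*2) + 7) = -5/18 - (20*10 + 7) = -5/18 - (200 + 7) = -5/18 - 1*207 = -5/18 - 207 = -3731/18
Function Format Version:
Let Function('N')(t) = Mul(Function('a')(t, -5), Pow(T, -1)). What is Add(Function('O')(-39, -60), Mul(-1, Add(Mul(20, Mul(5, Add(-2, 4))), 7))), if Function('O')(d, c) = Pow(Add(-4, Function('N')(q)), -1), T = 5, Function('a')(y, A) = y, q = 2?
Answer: Rational(-3731, 18) ≈ -207.28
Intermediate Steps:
Function('N')(t) = Mul(Rational(1, 5), t) (Function('N')(t) = Mul(t, Pow(5, -1)) = Mul(t, Rational(1, 5)) = Mul(Rational(1, 5), t))
Function('O')(d, c) = Rational(-5, 18) (Function('O')(d, c) = Pow(Add(-4, Mul(Rational(1, 5), 2)), -1) = Pow(Add(-4, Rational(2, 5)), -1) = Pow(Rational(-18, 5), -1) = Rational(-5, 18))
Add(Function('O')(-39, -60), Mul(-1, Add(Mul(20, Mul(5, Add(-2, 4))), 7))) = Add(Rational(-5, 18), Mul(-1, Add(Mul(20, Mul(5, Add(-2, 4))), 7))) = Add(Rational(-5, 18), Mul(-1, Add(Mul(20, Mul(5, 2)), 7))) = Add(Rational(-5, 18), Mul(-1, Add(Mul(20, 10), 7))) = Add(Rational(-5, 18), Mul(-1, Add(200, 7))) = Add(Rational(-5, 18), Mul(-1, 207)) = Add(Rational(-5, 18), -207) = Rational(-3731, 18)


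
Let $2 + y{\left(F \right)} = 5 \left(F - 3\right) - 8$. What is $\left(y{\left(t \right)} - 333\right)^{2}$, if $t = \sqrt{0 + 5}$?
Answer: $128289 - 3580 \sqrt{5} \approx 1.2028 \cdot 10^{5}$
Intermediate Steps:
$t = \sqrt{5} \approx 2.2361$
$y{\left(F \right)} = -25 + 5 F$ ($y{\left(F \right)} = -2 + \left(5 \left(F - 3\right) - 8\right) = -2 + \left(5 \left(-3 + F\right) - 8\right) = -2 + \left(\left(-15 + 5 F\right) - 8\right) = -2 + \left(-23 + 5 F\right) = -25 + 5 F$)
$\left(y{\left(t \right)} - 333\right)^{2} = \left(\left(-25 + 5 \sqrt{5}\right) - 333\right)^{2} = \left(-358 + 5 \sqrt{5}\right)^{2}$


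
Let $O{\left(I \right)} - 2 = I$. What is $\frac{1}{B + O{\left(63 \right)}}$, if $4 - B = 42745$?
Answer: $- \frac{1}{42676} \approx -2.3432 \cdot 10^{-5}$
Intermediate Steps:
$B = -42741$ ($B = 4 - 42745 = -42741$)
$O{\left(I \right)} = 2 + I$
$\frac{1}{B + O{\left(63 \right)}} = \frac{1}{-42741 + \left(2 + 63\right)} = \frac{1}{-42741 + 65} = \frac{1}{-42676} = - \frac{1}{42676}$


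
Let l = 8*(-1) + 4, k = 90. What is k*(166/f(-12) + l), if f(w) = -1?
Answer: -15300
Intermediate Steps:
l = -4 (l = -8 + 4 = -4)
k*(166/f(-12) + l) = 90*(166/(-1) - 4) = 90*(166*(-1) - 4) = 90*(-166 - 4) = 90*(-170) = -15300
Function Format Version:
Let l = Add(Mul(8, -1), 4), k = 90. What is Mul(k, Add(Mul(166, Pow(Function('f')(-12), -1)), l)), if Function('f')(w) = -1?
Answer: -15300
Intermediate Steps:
l = -4 (l = Add(-8, 4) = -4)
Mul(k, Add(Mul(166, Pow(Function('f')(-12), -1)), l)) = Mul(90, Add(Mul(166, Pow(-1, -1)), -4)) = Mul(90, Add(Mul(166, -1), -4)) = Mul(90, Add(-166, -4)) = Mul(90, -170) = -15300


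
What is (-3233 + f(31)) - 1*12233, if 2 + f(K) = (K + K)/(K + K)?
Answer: -15467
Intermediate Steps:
f(K) = -1 (f(K) = -2 + (K + K)/(K + K) = -2 + (2*K)/((2*K)) = -2 + (2*K)*(1/(2*K)) = -2 + 1 = -1)
(-3233 + f(31)) - 1*12233 = (-3233 - 1) - 1*12233 = -3234 - 12233 = -15467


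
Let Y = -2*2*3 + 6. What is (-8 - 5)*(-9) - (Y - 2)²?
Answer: 53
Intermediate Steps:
Y = -6 (Y = -4*3 + 6 = -12 + 6 = -6)
(-8 - 5)*(-9) - (Y - 2)² = (-8 - 5)*(-9) - (-6 - 2)² = -13*(-9) - 1*(-8)² = 117 - 1*64 = 117 - 64 = 53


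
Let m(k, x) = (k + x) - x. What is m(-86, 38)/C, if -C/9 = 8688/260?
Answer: 2795/9774 ≈ 0.28596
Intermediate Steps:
m(k, x) = k
C = -19548/65 (C = -78192/260 = -9*2172/65 = -19548/65 ≈ -300.74)
m(-86, 38)/C = -86/(-19548/65) = -86*(-65/19548) = 2795/9774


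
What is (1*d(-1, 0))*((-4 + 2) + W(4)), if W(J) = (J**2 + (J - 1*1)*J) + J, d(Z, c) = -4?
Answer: -120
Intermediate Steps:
W(J) = J + J**2 + J*(-1 + J) (W(J) = (J**2 + (J - 1)*J) + J = (J**2 + (-1 + J)*J) + J = (J**2 + J*(-1 + J)) + J = J + J**2 + J*(-1 + J))
(1*d(-1, 0))*((-4 + 2) + W(4)) = (1*(-4))*((-4 + 2) + 2*4**2) = -4*(-2 + 2*16) = -4*(-2 + 32) = -4*30 = -120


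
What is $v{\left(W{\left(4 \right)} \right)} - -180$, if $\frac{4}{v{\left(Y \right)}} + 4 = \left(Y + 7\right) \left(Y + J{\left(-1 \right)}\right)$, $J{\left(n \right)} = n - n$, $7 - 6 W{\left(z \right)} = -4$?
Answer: $\frac{79164}{439} \approx 180.33$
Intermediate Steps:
$W{\left(z \right)} = \frac{11}{6}$ ($W{\left(z \right)} = \frac{7}{6} - - \frac{2}{3} = \frac{7}{6} + \frac{2}{3} = \frac{11}{6}$)
$J{\left(n \right)} = 0$
$v{\left(Y \right)} = \frac{4}{-4 + Y \left(7 + Y\right)}$ ($v{\left(Y \right)} = \frac{4}{-4 + \left(Y + 7\right) \left(Y + 0\right)} = \frac{4}{-4 + \left(7 + Y\right) Y} = \frac{4}{-4 + Y \left(7 + Y\right)}$)
$v{\left(W{\left(4 \right)} \right)} - -180 = \frac{4}{-4 + \left(\frac{11}{6}\right)^{2} + 7 \cdot \frac{11}{6}} - -180 = \frac{4}{-4 + \frac{121}{36} + \frac{77}{6}} + 180 = \frac{4}{\frac{439}{36}} + 180 = 4 \cdot \frac{36}{439} + 180 = \frac{144}{439} + 180 = \frac{79164}{439}$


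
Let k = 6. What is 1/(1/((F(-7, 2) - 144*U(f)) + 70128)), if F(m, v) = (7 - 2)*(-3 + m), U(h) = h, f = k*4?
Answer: 66622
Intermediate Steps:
f = 24 (f = 6*4 = 24)
F(m, v) = -15 + 5*m (F(m, v) = 5*(-3 + m) = -15 + 5*m)
1/(1/((F(-7, 2) - 144*U(f)) + 70128)) = 1/(1/(((-15 + 5*(-7)) - 144*24) + 70128)) = 1/(1/(((-15 - 35) - 3456) + 70128)) = 1/(1/((-50 - 3456) + 70128)) = 1/(1/(-3506 + 70128)) = 1/(1/66622) = 66622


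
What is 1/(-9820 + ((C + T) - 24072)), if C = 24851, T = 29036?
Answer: 1/19995 ≈ 5.0012e-5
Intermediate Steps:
1/(-9820 + ((C + T) - 24072)) = 1/(-9820 + ((24851 + 29036) - 24072)) = 1/(-9820 + (53887 - 24072)) = 1/(-9820 + 29815) = 1/19995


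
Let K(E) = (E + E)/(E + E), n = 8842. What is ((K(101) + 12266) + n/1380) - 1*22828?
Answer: -7282669/690 ≈ -10555.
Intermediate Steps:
K(E) = 1 (K(E) = (2*E)/((2*E)) = (2*E)*(1/(2*E)) = 1)
((K(101) + 12266) + n/1380) - 1*22828 = ((1 + 12266) + 8842/1380) - 1*22828 = (12267 + 8842*(1/1380)) - 22828 = (12267 + 4421/690) - 22828 = 8468651/690 - 22828 = -7282669/690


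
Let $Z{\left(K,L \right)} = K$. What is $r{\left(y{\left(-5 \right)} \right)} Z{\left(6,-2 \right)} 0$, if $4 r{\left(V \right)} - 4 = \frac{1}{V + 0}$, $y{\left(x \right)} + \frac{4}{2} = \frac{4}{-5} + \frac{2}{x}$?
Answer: $0$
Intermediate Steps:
$y{\left(x \right)} = - \frac{14}{5} + \frac{2}{x}$ ($y{\left(x \right)} = -2 + \left(\frac{4}{-5} + \frac{2}{x}\right) = -2 + \left(4 \left(- \frac{1}{5}\right) + \frac{2}{x}\right) = -2 - \left(\frac{4}{5} - \frac{2}{x}\right) = - \frac{14}{5} + \frac{2}{x}$)
$r{\left(V \right)} = 1 + \frac{1}{4 V}$ ($r{\left(V \right)} = 1 + \frac{1}{4 \left(V + 0\right)} = 1 + \frac{1}{4 V}$)
$r{\left(y{\left(-5 \right)} \right)} Z{\left(6,-2 \right)} 0 = \frac{\frac{1}{4} - \left(\frac{14}{5} - \frac{2}{-5}\right)}{- \frac{14}{5} + \frac{2}{-5}} \cdot 6 \cdot 0 = \frac{\frac{1}{4} + \left(- \frac{14}{5} + 2 \left(- \frac{1}{5}\right)\right)}{- \frac{14}{5} + 2 \left(- \frac{1}{5}\right)} 6 \cdot 0 = \frac{\frac{1}{4} - \frac{16}{5}}{- \frac{14}{5} - \frac{2}{5}} \cdot 6 \cdot 0 = \frac{\frac{1}{4} - \frac{16}{5}}{- \frac{16}{5}} \cdot 6 \cdot 0 = \left(- \frac{5}{16}\right) \left(- \frac{59}{20}\right) 6 \cdot 0 = \frac{59}{64} \cdot 6 \cdot 0 = \frac{177}{32} \cdot 0 = 0$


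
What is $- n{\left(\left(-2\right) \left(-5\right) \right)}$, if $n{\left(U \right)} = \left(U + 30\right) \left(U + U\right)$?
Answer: $-800$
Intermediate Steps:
$n{\left(U \right)} = 2 U \left(30 + U\right)$ ($n{\left(U \right)} = \left(30 + U\right) 2 U = 2 U \left(30 + U\right)$)
$- n{\left(\left(-2\right) \left(-5\right) \right)} = - 2 \left(\left(-2\right) \left(-5\right)\right) \left(30 - -10\right) = - 2 \cdot 10 \left(30 + 10\right) = - 2 \cdot 10 \cdot 40 = \left(-1\right) 800 = -800$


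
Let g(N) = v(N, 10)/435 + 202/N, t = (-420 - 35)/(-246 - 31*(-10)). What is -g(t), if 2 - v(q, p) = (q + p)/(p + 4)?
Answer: 143945317/5066880 ≈ 28.409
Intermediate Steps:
v(q, p) = 2 - (p + q)/(4 + p) (v(q, p) = 2 - (q + p)/(p + 4) = 2 - (p + q)/(4 + p))
t = -455/64 (t = -455/(-246 + 310) = -455/64 ≈ -7.1094)
g(N) = 3/1015 + 202/N - N/6090 (g(N) = ((8 + 10 - N)/(4 + 10))/435 + 202/N = ((18 - N)/14)*(1/435) + 202/N = (9/7 - N/14)*(1/435) + 202/N = (3/1015 - N/6090) + 202/N = 3/1015 + 202/N - N/6090)
-g(t) = -(1230180 - 455*(18 - 1*(-455/64))/64)/(6090*(-455/64)) = -(-64)*(1230180 - 455*(18 + 455/64)/64)/(6090*455) = -(-64)*(1230180 - 455/64*1607/64)/(6090*455) = -(-64)*(1230180 - 731185/4096)/(6090*455) = -(-64)*5038086095/(6090*455*4096) = -1*(-143945317/5066880) = 143945317/5066880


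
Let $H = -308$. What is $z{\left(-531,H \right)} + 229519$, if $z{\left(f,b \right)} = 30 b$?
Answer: $220279$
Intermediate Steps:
$z{\left(-531,H \right)} + 229519 = 30 \left(-308\right) + 229519 = -9240 + 229519 = 220279$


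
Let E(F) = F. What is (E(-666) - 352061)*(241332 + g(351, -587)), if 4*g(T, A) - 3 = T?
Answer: -170311057407/2 ≈ -8.5156e+10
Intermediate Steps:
g(T, A) = ¾ + T/4
(E(-666) - 352061)*(241332 + g(351, -587)) = (-666 - 352061)*(241332 + (¾ + (¼)*351)) = -352727*(241332 + (¾ + 351/4)) = -352727*(241332 + 177/2) = -352727*482841/2 = -170311057407/2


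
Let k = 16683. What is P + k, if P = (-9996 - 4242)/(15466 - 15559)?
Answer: 521919/31 ≈ 16836.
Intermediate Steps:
P = 4746/31 (P = -14238/(-93) = -14238*(-1/93) = 4746/31 ≈ 153.10)
P + k = 4746/31 + 16683 = 521919/31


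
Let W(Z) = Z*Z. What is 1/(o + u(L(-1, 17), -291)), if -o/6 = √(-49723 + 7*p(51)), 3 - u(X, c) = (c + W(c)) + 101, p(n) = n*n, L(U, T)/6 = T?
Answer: I/(4*(-21122*I + 3*√7879)) ≈ -1.1834e-5 + 1.492e-7*I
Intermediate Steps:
L(U, T) = 6*T
W(Z) = Z²
p(n) = n²
u(X, c) = -98 - c - c² (u(X, c) = 3 - ((c + c²) + 101) = 3 - (101 + c + c²) = 3 + (-101 - c - c²) = -98 - c - c²)
o = -12*I*√7879 (o = -6*√(-49723 + 7*51²) = -6*√(-49723 + 7*2601) = -6*√(-49723 + 18207) = -12*I*√7879 ≈ -1065.2*I)
1/(o + u(L(-1, 17), -291)) = 1/(-12*I*√7879 + (-98 - 1*(-291) - 1*(-291)²)) = 1/(-12*I*√7879 + (-98 + 291 - 1*84681)) = 1/(-12*I*√7879 + (-98 + 291 - 84681)) = 1/(-12*I*√7879 - 84488) = 1/(-84488 - 12*I*√7879)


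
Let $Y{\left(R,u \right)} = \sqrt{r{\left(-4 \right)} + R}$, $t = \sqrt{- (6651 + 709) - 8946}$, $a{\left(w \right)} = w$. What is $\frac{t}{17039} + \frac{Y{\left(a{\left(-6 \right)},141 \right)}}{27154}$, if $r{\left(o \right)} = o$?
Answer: $i \left(\frac{\sqrt{16306}}{17039} + \frac{\sqrt{10}}{27154}\right) \approx 0.0076107 i$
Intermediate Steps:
$t = i \sqrt{16306}$ ($t = \sqrt{\left(-1\right) 7360 - 8946} = \sqrt{-7360 - 8946} = \sqrt{-16306} = i \sqrt{16306} \approx 127.69 i$)
$Y{\left(R,u \right)} = \sqrt{-4 + R}$
$\frac{t}{17039} + \frac{Y{\left(a{\left(-6 \right)},141 \right)}}{27154} = \frac{i \sqrt{16306}}{17039} + \frac{\sqrt{-4 - 6}}{27154} = i \sqrt{16306} \cdot \frac{1}{17039} + \sqrt{-10} \cdot \frac{1}{27154} = \frac{i \sqrt{16306}}{17039} + i \sqrt{10} \cdot \frac{1}{27154} = \frac{i \sqrt{16306}}{17039} + \frac{i \sqrt{10}}{27154}$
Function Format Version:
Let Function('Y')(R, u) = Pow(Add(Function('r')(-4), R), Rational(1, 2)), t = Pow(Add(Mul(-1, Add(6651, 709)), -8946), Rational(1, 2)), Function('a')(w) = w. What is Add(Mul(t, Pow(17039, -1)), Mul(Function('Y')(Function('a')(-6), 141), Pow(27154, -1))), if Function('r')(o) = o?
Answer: Mul(I, Add(Mul(Rational(1, 17039), Pow(16306, Rational(1, 2))), Mul(Rational(1, 27154), Pow(10, Rational(1, 2))))) ≈ Mul(0.0076107, I)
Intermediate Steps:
t = Mul(I, Pow(16306, Rational(1, 2))) (t = Pow(Add(Mul(-1, 7360), -8946), Rational(1, 2)) = Pow(Add(-7360, -8946), Rational(1, 2)) = Pow(-16306, Rational(1, 2)) = Mul(I, Pow(16306, Rational(1, 2))) ≈ Mul(127.69, I))
Function('Y')(R, u) = Pow(Add(-4, R), Rational(1, 2))
Add(Mul(t, Pow(17039, -1)), Mul(Function('Y')(Function('a')(-6), 141), Pow(27154, -1))) = Add(Mul(Mul(I, Pow(16306, Rational(1, 2))), Pow(17039, -1)), Mul(Pow(Add(-4, -6), Rational(1, 2)), Pow(27154, -1))) = Add(Mul(Mul(I, Pow(16306, Rational(1, 2))), Rational(1, 17039)), Mul(Pow(-10, Rational(1, 2)), Rational(1, 27154))) = Add(Mul(Rational(1, 17039), I, Pow(16306, Rational(1, 2))), Mul(Mul(I, Pow(10, Rational(1, 2))), Rational(1, 27154))) = Add(Mul(Rational(1, 17039), I, Pow(16306, Rational(1, 2))), Mul(Rational(1, 27154), I, Pow(10, Rational(1, 2))))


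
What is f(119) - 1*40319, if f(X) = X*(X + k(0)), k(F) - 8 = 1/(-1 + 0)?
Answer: -25325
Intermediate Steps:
k(F) = 7 (k(F) = 8 + 1/(-1 + 0) = 8 + 1/(-1) = 8 - 1 = 7)
f(X) = X*(7 + X) (f(X) = X*(X + 7) = X*(7 + X))
f(119) - 1*40319 = 119*(7 + 119) - 1*40319 = 119*126 - 40319 = 14994 - 40319 = -25325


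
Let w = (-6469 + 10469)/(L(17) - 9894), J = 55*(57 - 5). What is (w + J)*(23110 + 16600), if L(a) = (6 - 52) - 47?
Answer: 1134070742200/9987 ≈ 1.1355e+8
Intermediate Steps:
L(a) = -93 (L(a) = -46 - 47 = -93)
J = 2860 (J = 55*52 = 2860)
w = -4000/9987 (w = (-6469 + 10469)/(-93 - 9894) = 4000/(-9987) = 4000*(-1/9987) = -4000/9987 ≈ -0.40052)
(w + J)*(23110 + 16600) = (-4000/9987 + 2860)*(23110 + 16600) = (28558820/9987)*39710 = 1134070742200/9987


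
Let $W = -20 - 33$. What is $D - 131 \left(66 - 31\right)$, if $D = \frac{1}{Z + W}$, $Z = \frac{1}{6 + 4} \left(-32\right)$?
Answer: $- \frac{1288390}{281} \approx -4585.0$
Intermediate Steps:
$Z = - \frac{16}{5}$ ($Z = \frac{1}{10} \left(-32\right) = - \frac{16}{5} \approx -3.2$)
$W = -53$
$D = - \frac{5}{281}$ ($D = \frac{1}{- \frac{16}{5} - 53} = \frac{1}{- \frac{281}{5}} = - \frac{5}{281} \approx -0.017794$)
$D - 131 \left(66 - 31\right) = - \frac{5}{281} - 131 \left(66 - 31\right) = - \frac{5}{281} - 4585 = - \frac{1288390}{281}$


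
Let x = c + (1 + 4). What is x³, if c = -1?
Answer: 64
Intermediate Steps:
x = 4 (x = -1 + (1 + 4) = -1 + 5 = 4)
x³ = 4³ = 64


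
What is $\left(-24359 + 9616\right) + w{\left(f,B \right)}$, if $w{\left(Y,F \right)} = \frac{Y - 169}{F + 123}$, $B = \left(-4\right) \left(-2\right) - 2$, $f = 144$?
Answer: $- \frac{1901872}{129} \approx -14743.0$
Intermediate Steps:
$B = 6$ ($B = 8 - 2 = 6$)
$w{\left(Y,F \right)} = \frac{-169 + Y}{123 + F}$
$\left(-24359 + 9616\right) + w{\left(f,B \right)} = \left(-24359 + 9616\right) + \frac{-169 + 144}{123 + 6} = -14743 + \frac{1}{129} \left(-25\right) = -14743 - \frac{25}{129} = - \frac{1901872}{129}$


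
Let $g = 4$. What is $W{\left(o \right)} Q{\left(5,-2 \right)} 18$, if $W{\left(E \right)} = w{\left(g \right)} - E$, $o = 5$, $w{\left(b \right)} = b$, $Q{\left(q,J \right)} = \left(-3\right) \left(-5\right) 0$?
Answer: $0$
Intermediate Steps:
$Q{\left(q,J \right)} = 0$ ($Q{\left(q,J \right)} = 15 \cdot 0 = 0$)
$W{\left(E \right)} = 4 - E$
$W{\left(o \right)} Q{\left(5,-2 \right)} 18 = \left(4 - 5\right) 0 \cdot 18 = \left(-1\right) 0 \cdot 18 = 0 \cdot 18 = 0$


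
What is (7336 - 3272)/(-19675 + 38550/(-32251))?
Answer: -131068064/634576975 ≈ -0.20654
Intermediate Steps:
(7336 - 3272)/(-19675 + 38550/(-32251)) = 4064/(-19675 + 38550*(-1/32251)) = 4064/(-19675 - 38550/32251) = 4064/(-634576975/32251) = 4064*(-32251/634576975) = -131068064/634576975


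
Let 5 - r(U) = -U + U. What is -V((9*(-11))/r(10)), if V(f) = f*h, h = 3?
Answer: 297/5 ≈ 59.400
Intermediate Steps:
r(U) = 5 (r(U) = 5 - (-U + U) = 5 - 1*0 = 5 + 0 = 5)
V(f) = 3*f (V(f) = f*3 = 3*f)
-V((9*(-11))/r(10)) = -3*(9*(-11))/5 = -3*(-99*1/5) = -3*(-99)/5 = -1*(-297/5) = 297/5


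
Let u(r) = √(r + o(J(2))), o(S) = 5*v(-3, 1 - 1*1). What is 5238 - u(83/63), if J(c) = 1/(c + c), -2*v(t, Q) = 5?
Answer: 5238 - I*√19726/42 ≈ 5238.0 - 3.344*I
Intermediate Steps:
v(t, Q) = -5/2 (v(t, Q) = -½*5 = -5/2)
J(c) = 1/(2*c)
o(S) = -25/2 (o(S) = 5*(-5/2) = -25/2)
u(r) = √(-25/2 + r) (u(r) = √(r - 25/2) = √(-25/2 + r))
5238 - u(83/63) = 5238 - √(-50 + 4*(83/63))/2 = 5238 - √(-50 + 332/63)/2 = 5238 - √(-2818/63)/2 = 5238 - I*√19726/21/2 = 5238 - I*√19726/42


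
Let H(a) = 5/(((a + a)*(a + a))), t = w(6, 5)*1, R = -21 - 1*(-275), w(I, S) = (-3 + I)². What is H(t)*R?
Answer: 635/162 ≈ 3.9198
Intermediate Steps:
R = 254 (R = -21 + 275 = 254)
t = 9 (t = (-3 + 6)²*1 = 3²*1 = 9*1 = 9)
H(a) = 5/(4*a²) (H(a) = 5/(((2*a)*(2*a))) = 5/((4*a²)) = 5*(1/(4*a²)) = 5/(4*a²))
H(t)*R = ((5/4)/9²)*254 = ((5/4)*(1/81))*254 = (5/324)*254 = 635/162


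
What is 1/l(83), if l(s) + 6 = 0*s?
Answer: -1/6 ≈ -0.16667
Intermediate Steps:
l(s) = -6 (l(s) = -6 + 0*s = -6 + 0 = -6)
1/l(83) = 1/(-6) = -1/6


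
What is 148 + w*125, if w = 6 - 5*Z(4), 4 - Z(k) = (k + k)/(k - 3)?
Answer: 3398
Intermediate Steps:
Z(k) = 4 - 2*k/(-3 + k) (Z(k) = 4 - (k + k)/(k - 3) = 4 - 2*k/(-3 + k))
w = 26 (w = 6 - 10*(-6 + 4)/(-3 + 4) = 6 - 10*(-2)/1 = 6 - 10*(-2) = 6 - 5*(-4) = 6 + 20 = 26)
148 + w*125 = 148 + 26*125 = 148 + 3250 = 3398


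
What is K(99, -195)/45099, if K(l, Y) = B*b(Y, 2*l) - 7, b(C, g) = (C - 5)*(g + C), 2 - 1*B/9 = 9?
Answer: 37793/45099 ≈ 0.83800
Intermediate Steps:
B = -63 (B = 18 - 9*9 = 18 - 81 = -63)
b(C, g) = (-5 + C)*(C + g)
K(l, Y) = -7 - 63*Y² + 315*Y + 630*l - 126*Y*l (K(l, Y) = -63*(Y² - 5*Y - 10*l + Y*(2*l)) - 7 = -63*(Y² - 5*Y - 10*l + 2*Y*l) - 7 = -63*(Y² - 10*l - 5*Y + 2*Y*l) - 7 = (-63*Y² + 315*Y + 630*l - 126*Y*l) - 7 = -7 - 63*Y² + 315*Y + 630*l - 126*Y*l)
K(99, -195)/45099 = (-7 - 63*(-195)² + 315*(-195) + 630*99 - 126*(-195)*99)/45099 = (-7 - 63*38025 - 61425 + 62370 + 2432430)*(1/45099) = (-7 - 2395575 - 61425 + 62370 + 2432430)*(1/45099) = 37793*(1/45099) = 37793/45099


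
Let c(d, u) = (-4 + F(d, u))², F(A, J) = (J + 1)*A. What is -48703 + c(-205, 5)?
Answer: 1474053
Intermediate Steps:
F(A, J) = A*(1 + J) (F(A, J) = (1 + J)*A = A*(1 + J))
c(d, u) = (-4 + d*(1 + u))²
-48703 + c(-205, 5) = -48703 + (-4 - 205*(1 + 5))² = -48703 + (-4 - 205*6)² = -48703 + (-4 - 1230)² = -48703 + (-1234)² = -48703 + 1522756 = 1474053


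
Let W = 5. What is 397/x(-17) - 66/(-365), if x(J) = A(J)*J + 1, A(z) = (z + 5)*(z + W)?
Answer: 16597/893155 ≈ 0.018582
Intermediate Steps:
A(z) = (5 + z)² (A(z) = (z + 5)*(z + 5) = (5 + z)*(5 + z) = (5 + z)²)
x(J) = 1 + J*(25 + J² + 10*J) (x(J) = (25 + J² + 10*J)*J + 1 = J*(25 + J² + 10*J) + 1 = 1 + J*(25 + J² + 10*J))
397/x(-17) - 66/(-365) = 397/(1 - 17*(25 + (-17)² + 10*(-17))) - 66/(-365) = 397/(1 - 17*(25 + 289 - 170)) - 66*(-1/365) = 397/(1 - 17*144) + 66/365 = 397/(1 - 2448) + 66/365 = 397/(-2447) + 66/365 = 397*(-1/2447) + 66/365 = -397/2447 + 66/365 = 16597/893155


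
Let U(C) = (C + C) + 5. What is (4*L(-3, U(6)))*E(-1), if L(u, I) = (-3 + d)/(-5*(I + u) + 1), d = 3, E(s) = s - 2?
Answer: 0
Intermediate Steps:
E(s) = -2 + s
U(C) = 5 + 2*C (U(C) = 2*C + 5 = 5 + 2*C)
L(u, I) = 0 (L(u, I) = (-3 + 3)/(-5*(I + u) + 1) = 0/((-5*I - 5*u) + 1) = 0/(1 - 5*I - 5*u) = 0)
(4*L(-3, U(6)))*E(-1) = (4*0)*(-2 - 1) = 0*(-3) = 0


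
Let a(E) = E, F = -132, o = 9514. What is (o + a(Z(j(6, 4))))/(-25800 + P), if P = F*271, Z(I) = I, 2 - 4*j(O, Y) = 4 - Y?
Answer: -6343/41048 ≈ -0.15453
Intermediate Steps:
j(O, Y) = -1/2 + Y/4 (j(O, Y) = 1/2 - (4 - Y)/4 = 1/2 + (-1 + Y/4) = -1/2 + Y/4)
P = -35772 (P = -132*271 = -35772)
(o + a(Z(j(6, 4))))/(-25800 + P) = (9514 + (-1/2 + (1/4)*4))/(-25800 - 35772) = (9514 + (-1/2 + 1))/(-61572) = (9514 + 1/2)*(-1/61572) = (19029/2)*(-1/61572) = -6343/41048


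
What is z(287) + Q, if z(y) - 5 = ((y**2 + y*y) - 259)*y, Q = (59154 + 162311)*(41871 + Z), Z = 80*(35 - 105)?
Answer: 8079962493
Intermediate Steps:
Z = -5600 (Z = 80*(-70) = -5600)
Q = 8032757015 (Q = (59154 + 162311)*(41871 - 5600) = 221465*36271 = 8032757015)
z(y) = 5 + y*(-259 + 2*y**2) (z(y) = 5 + ((y**2 + y*y) - 259)*y = 5 + ((y**2 + y**2) - 259)*y = 5 + (2*y**2 - 259)*y = 5 + (-259 + 2*y**2)*y = 5 + y*(-259 + 2*y**2))
z(287) + Q = (5 - 259*287 + 2*287**3) + 8032757015 = (5 - 74333 + 2*23639903) + 8032757015 = (5 - 74333 + 47279806) + 8032757015 = 47205478 + 8032757015 = 8079962493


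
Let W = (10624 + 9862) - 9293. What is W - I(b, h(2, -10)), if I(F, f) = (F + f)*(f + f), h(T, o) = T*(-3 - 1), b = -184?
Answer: 8121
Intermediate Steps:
h(T, o) = -4*T (h(T, o) = T*(-4) = -4*T)
I(F, f) = 2*f*(F + f) (I(F, f) = (F + f)*(2*f) = 2*f*(F + f))
W = 11193 (W = 20486 - 9293 = 11193)
W - I(b, h(2, -10)) = 11193 - 2*(-4*2)*(-184 - 4*2) = 11193 - 2*(-8)*(-184 - 8) = 11193 - 2*(-8)*(-192) = 11193 - 1*3072 = 11193 - 3072 = 8121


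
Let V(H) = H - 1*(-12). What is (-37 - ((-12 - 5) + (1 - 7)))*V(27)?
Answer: -546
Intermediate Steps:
V(H) = 12 + H (V(H) = H + 12 = 12 + H)
(-37 - ((-12 - 5) + (1 - 7)))*V(27) = (-37 - ((-12 - 5) + (1 - 7)))*(12 + 27) = (-37 - (-17 - 6))*39 = (-37 - 1*(-23))*39 = (-37 + 23)*39 = -14*39 = -546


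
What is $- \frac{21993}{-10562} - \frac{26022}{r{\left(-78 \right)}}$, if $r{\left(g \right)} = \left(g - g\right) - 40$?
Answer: $\frac{68931021}{105620} \approx 652.63$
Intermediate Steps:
$r{\left(g \right)} = -40$ ($r{\left(g \right)} = 0 - 40 = -40$)
$- \frac{21993}{-10562} - \frac{26022}{r{\left(-78 \right)}} = - \frac{21993}{-10562} - \frac{26022}{-40} = \left(-21993\right) \left(- \frac{1}{10562}\right) - - \frac{13011}{20} = \frac{21993}{10562} + \frac{13011}{20} = \frac{68931021}{105620}$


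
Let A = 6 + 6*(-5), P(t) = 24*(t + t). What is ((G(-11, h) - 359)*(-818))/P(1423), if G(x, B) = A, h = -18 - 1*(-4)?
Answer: 156647/34152 ≈ 4.5868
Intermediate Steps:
P(t) = 48*t (P(t) = 24*(2*t) = 48*t)
h = -14 (h = -18 + 4 = -14)
A = -24 (A = 6 - 30 = -24)
G(x, B) = -24
((G(-11, h) - 359)*(-818))/P(1423) = ((-24 - 359)*(-818))/((48*1423)) = -383*(-818)/68304 = 313294*(1/68304) = 156647/34152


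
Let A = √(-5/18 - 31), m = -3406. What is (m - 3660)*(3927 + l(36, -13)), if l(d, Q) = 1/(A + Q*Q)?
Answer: 21198*(-1309*√1126 + 1327328*I)/(√1126 - 1014*I) ≈ -2.7748e+7 + 1.3823*I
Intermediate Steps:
A = I*√1126/6 (A = √(-5*1/18 - 31) = √(-5/18 - 31) = √(-563/18) = I*√1126/6 ≈ 5.5927*I)
l(d, Q) = 1/(Q² + I*√1126/6) (l(d, Q) = 1/(I*√1126/6 + Q*Q) = 1/(I*√1126/6 + Q²) = 1/(Q² + I*√1126/6))
(m - 3660)*(3927 + l(36, -13)) = (-3406 - 3660)*(3927 + 6/(6*(-13)² + I*√1126)) = -7066*(3927 + 6/(6*169 + I*√1126)) = -7066*(3927 + 6/(1014 + I*√1126)) = -27748182 - 42396/(1014 + I*√1126)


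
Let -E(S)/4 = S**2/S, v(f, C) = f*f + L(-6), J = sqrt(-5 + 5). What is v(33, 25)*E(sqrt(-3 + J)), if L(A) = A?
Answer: -4332*I*sqrt(3) ≈ -7503.2*I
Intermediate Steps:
J = 0 (J = sqrt(0) = 0)
v(f, C) = -6 + f**2 (v(f, C) = f*f - 6 = f**2 - 6 = -6 + f**2)
E(S) = -4*S (E(S) = -4*S**2/S = -4*S)
v(33, 25)*E(sqrt(-3 + J)) = (-6 + 33**2)*(-4*sqrt(-3 + 0)) = (-6 + 1089)*(-4*I*sqrt(3)) = 1083*(-4*I*sqrt(3)) = -4332*I*sqrt(3)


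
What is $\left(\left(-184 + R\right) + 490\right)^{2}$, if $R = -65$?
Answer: $58081$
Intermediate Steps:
$\left(\left(-184 + R\right) + 490\right)^{2} = \left(\left(-184 - 65\right) + 490\right)^{2} = \left(-249 + 490\right)^{2} = 241^{2} = 58081$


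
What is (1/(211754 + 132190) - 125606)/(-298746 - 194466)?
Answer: 43201430063/169637308128 ≈ 0.25467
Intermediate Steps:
(1/(211754 + 132190) - 125606)/(-298746 - 194466) = (1/343944 - 125606)/(-493212) = (1/343944 - 125606)*(-1/493212) = -43201430063/343944*(-1/493212) = 43201430063/169637308128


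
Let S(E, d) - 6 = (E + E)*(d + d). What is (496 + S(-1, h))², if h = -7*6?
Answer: 448900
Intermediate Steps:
h = -42
S(E, d) = 6 + 4*E*d (S(E, d) = 6 + (E + E)*(d + d) = 6 + (2*E)*(2*d) = 6 + 4*E*d)
(496 + S(-1, h))² = (496 + (6 + 4*(-1)*(-42)))² = (496 + (6 + 168))² = (496 + 174)² = 670² = 448900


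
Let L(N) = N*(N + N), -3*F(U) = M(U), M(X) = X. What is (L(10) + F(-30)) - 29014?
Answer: -28804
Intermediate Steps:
F(U) = -U/3
L(N) = 2*N**2 (L(N) = N*(2*N) = 2*N**2)
(L(10) + F(-30)) - 29014 = (2*10**2 - 1/3*(-30)) - 29014 = (2*100 + 10) - 29014 = (200 + 10) - 29014 = 210 - 29014 = -28804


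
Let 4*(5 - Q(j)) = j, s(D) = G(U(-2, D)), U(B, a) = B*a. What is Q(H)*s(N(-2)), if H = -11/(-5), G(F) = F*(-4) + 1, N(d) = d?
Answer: -267/4 ≈ -66.750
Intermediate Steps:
G(F) = 1 - 4*F (G(F) = -4*F + 1 = 1 - 4*F)
s(D) = 1 + 8*D (s(D) = 1 - (-8)*D = 1 + 8*D)
H = 11/5 (H = -11*(-⅕) = 11/5 ≈ 2.2000)
Q(j) = 5 - j/4
Q(H)*s(N(-2)) = (5 - ¼*11/5)*(1 + 8*(-2)) = (5 - 11/20)*(1 - 16) = (89/20)*(-15) = -267/4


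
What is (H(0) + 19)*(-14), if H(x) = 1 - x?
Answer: -280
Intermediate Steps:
(H(0) + 19)*(-14) = ((1 - 1*0) + 19)*(-14) = ((1 + 0) + 19)*(-14) = (1 + 19)*(-14) = 20*(-14) = -280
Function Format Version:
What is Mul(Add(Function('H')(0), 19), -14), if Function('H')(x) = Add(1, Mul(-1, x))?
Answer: -280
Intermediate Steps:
Mul(Add(Function('H')(0), 19), -14) = Mul(Add(Add(1, Mul(-1, 0)), 19), -14) = Mul(Add(Add(1, 0), 19), -14) = Mul(Add(1, 19), -14) = Mul(20, -14) = -280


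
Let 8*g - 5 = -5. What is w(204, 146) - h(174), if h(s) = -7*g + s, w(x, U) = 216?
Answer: 42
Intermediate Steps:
g = 0 (g = 5/8 + (⅛)*(-5) = 5/8 - 5/8 = 0)
h(s) = s (h(s) = -7*0 + s = 0 + s = s)
w(204, 146) - h(174) = 216 - 1*174 = 216 - 174 = 42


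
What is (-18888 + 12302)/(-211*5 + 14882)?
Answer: -6586/13827 ≈ -0.47631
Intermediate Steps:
(-18888 + 12302)/(-211*5 + 14882) = -6586/(-1055 + 14882) = -6586/13827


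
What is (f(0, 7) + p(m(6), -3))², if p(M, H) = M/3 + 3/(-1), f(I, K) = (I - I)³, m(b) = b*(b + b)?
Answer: 441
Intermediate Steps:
m(b) = 2*b² (m(b) = b*(2*b) = 2*b²)
f(I, K) = 0 (f(I, K) = 0³ = 0)
p(M, H) = -3 + M/3 (p(M, H) = M*(⅓) + 3*(-1) = M/3 - 3 = -3 + M/3)
(f(0, 7) + p(m(6), -3))² = (0 + (-3 + (2*6²)/3))² = (0 + (-3 + (2*36)/3))² = (0 + (-3 + (⅓)*72))² = (0 + (-3 + 24))² = (0 + 21)² = 21² = 441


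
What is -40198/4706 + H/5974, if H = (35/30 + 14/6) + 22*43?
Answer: -235674505/28113644 ≈ -8.3829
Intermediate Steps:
H = 1899/2 (H = (35*(1/30) + 14*(⅙)) + 946 = (7/6 + 7/3) + 946 = 7/2 + 946 = 1899/2 ≈ 949.50)
-40198/4706 + H/5974 = -40198/4706 + (1899/2)/5974 = -40198*1/4706 + (1899/2)*(1/5974) = -20099/2353 + 1899/11948 = -235674505/28113644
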